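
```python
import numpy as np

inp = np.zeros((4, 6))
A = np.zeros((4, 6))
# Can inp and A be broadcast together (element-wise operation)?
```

Yes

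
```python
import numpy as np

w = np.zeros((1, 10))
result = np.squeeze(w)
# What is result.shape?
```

(10,)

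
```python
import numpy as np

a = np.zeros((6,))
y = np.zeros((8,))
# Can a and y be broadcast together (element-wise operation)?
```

No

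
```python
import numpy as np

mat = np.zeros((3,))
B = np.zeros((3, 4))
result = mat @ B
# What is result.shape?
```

(4,)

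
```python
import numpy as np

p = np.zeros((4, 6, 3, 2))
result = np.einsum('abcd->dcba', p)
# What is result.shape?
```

(2, 3, 6, 4)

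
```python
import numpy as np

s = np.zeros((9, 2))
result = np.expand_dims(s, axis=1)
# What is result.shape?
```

(9, 1, 2)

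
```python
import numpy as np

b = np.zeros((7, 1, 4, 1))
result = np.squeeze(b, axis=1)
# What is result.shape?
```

(7, 4, 1)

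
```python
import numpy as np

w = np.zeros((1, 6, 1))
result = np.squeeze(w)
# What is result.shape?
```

(6,)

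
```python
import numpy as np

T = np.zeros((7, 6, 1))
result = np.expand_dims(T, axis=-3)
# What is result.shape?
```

(7, 1, 6, 1)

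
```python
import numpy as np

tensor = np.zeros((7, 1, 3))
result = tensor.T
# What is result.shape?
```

(3, 1, 7)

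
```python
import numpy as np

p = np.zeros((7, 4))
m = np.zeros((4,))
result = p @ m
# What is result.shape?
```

(7,)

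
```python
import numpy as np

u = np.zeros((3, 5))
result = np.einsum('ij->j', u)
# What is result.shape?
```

(5,)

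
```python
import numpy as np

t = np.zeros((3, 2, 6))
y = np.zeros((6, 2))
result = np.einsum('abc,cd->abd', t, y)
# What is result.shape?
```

(3, 2, 2)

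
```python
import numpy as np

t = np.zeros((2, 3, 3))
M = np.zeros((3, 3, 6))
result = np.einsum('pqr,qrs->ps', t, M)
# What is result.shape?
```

(2, 6)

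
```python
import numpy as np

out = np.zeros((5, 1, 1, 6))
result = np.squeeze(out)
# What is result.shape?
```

(5, 6)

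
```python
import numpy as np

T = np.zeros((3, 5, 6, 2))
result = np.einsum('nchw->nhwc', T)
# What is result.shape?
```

(3, 6, 2, 5)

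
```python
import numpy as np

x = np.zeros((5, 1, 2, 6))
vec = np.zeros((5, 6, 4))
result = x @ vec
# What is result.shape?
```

(5, 5, 2, 4)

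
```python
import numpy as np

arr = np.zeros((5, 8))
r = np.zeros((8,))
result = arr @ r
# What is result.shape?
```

(5,)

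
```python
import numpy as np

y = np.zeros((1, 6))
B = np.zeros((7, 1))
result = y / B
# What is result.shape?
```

(7, 6)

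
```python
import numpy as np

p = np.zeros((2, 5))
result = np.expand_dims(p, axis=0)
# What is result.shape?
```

(1, 2, 5)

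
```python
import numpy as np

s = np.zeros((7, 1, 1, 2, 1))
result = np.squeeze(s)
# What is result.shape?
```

(7, 2)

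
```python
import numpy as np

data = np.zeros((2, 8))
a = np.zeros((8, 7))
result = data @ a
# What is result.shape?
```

(2, 7)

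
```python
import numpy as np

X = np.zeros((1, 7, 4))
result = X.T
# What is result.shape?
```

(4, 7, 1)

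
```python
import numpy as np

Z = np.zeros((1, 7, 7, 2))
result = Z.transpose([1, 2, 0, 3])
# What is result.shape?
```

(7, 7, 1, 2)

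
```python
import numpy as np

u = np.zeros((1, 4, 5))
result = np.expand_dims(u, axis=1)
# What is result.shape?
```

(1, 1, 4, 5)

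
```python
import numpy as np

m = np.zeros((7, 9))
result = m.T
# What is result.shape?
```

(9, 7)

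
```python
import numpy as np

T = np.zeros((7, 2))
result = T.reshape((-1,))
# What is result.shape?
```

(14,)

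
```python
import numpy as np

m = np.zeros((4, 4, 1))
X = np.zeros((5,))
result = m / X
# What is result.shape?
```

(4, 4, 5)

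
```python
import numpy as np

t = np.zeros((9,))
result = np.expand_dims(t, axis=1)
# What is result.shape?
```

(9, 1)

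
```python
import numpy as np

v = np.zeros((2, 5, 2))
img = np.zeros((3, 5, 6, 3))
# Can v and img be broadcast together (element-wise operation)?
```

No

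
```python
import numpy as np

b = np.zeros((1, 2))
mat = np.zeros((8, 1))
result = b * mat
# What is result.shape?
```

(8, 2)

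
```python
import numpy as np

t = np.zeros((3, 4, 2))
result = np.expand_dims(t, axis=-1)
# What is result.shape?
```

(3, 4, 2, 1)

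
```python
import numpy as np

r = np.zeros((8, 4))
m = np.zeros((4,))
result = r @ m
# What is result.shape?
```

(8,)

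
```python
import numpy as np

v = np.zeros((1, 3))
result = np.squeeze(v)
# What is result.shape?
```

(3,)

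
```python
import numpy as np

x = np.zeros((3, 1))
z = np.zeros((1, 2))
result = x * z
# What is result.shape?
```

(3, 2)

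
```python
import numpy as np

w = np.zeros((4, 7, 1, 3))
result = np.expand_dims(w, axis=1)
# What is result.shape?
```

(4, 1, 7, 1, 3)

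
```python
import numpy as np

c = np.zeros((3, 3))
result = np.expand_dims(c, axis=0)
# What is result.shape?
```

(1, 3, 3)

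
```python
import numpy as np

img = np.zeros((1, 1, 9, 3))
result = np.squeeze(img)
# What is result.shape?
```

(9, 3)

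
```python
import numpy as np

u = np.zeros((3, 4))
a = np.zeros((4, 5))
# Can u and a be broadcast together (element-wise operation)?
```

No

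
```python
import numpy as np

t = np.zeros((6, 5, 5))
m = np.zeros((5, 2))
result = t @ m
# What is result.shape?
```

(6, 5, 2)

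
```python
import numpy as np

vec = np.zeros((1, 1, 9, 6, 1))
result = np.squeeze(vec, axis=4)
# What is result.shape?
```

(1, 1, 9, 6)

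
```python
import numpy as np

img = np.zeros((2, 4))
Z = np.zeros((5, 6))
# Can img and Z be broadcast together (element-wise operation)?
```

No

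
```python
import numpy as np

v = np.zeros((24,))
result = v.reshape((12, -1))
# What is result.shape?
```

(12, 2)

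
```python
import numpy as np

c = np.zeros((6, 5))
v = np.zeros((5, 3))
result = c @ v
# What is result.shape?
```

(6, 3)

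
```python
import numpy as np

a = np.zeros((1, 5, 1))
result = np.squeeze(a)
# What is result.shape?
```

(5,)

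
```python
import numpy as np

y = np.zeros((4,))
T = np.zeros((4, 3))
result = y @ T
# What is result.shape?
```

(3,)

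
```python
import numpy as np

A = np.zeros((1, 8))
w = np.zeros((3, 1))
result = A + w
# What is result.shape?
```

(3, 8)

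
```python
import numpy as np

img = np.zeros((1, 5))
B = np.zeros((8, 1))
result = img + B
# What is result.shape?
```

(8, 5)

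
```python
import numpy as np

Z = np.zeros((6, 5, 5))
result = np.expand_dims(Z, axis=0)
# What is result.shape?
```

(1, 6, 5, 5)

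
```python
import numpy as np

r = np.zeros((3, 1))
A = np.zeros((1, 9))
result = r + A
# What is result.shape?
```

(3, 9)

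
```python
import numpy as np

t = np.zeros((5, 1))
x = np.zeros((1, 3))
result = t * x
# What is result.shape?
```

(5, 3)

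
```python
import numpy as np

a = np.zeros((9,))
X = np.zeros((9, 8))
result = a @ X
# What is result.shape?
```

(8,)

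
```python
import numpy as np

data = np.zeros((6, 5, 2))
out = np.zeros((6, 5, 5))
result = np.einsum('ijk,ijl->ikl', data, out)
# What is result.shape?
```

(6, 2, 5)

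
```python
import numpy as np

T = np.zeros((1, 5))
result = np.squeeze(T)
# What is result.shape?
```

(5,)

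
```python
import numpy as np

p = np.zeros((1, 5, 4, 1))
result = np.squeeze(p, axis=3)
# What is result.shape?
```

(1, 5, 4)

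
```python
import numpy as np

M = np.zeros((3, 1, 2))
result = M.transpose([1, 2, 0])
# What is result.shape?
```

(1, 2, 3)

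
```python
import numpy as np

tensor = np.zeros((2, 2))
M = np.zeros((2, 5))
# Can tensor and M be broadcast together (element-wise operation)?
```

No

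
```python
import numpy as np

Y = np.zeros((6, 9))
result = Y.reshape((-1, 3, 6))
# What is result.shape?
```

(3, 3, 6)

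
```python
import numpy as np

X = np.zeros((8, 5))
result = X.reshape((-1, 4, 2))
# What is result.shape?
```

(5, 4, 2)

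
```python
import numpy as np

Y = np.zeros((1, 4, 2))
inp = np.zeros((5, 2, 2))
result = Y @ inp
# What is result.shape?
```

(5, 4, 2)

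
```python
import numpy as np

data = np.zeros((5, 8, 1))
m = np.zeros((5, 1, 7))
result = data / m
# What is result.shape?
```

(5, 8, 7)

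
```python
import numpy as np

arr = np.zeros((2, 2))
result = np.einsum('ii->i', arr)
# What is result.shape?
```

(2,)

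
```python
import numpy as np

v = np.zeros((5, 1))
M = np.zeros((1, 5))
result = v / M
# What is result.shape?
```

(5, 5)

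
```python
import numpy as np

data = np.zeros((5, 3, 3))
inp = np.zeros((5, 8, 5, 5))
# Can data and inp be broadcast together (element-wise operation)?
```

No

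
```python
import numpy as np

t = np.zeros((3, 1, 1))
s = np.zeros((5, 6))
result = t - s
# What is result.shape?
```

(3, 5, 6)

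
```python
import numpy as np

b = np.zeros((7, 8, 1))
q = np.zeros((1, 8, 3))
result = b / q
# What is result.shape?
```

(7, 8, 3)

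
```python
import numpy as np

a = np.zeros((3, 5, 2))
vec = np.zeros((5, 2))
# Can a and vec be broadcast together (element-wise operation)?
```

Yes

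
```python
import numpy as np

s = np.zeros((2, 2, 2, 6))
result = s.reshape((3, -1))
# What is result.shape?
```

(3, 16)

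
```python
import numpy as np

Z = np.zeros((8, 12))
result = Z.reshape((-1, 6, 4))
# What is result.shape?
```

(4, 6, 4)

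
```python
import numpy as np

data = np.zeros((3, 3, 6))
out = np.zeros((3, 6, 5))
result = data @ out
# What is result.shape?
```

(3, 3, 5)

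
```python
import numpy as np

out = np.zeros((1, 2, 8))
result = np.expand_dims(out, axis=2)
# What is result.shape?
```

(1, 2, 1, 8)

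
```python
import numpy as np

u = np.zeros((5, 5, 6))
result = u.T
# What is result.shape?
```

(6, 5, 5)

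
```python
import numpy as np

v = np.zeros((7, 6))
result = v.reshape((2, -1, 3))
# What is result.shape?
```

(2, 7, 3)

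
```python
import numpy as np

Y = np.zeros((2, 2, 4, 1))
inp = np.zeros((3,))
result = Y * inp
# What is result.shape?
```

(2, 2, 4, 3)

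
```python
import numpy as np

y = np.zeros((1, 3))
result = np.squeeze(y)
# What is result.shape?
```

(3,)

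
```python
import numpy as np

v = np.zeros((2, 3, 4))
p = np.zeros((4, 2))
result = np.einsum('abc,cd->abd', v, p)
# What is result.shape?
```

(2, 3, 2)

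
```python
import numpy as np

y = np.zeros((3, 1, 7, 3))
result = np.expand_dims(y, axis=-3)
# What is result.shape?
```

(3, 1, 1, 7, 3)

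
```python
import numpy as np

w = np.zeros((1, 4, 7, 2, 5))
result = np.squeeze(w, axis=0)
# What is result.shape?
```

(4, 7, 2, 5)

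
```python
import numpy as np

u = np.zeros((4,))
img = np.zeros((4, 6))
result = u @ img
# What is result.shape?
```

(6,)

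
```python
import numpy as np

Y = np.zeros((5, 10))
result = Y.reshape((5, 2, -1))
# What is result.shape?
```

(5, 2, 5)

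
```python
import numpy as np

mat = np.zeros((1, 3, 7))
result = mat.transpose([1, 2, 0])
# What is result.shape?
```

(3, 7, 1)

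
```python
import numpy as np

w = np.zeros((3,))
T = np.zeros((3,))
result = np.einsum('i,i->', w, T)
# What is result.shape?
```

()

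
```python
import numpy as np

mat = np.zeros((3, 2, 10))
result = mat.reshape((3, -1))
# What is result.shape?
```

(3, 20)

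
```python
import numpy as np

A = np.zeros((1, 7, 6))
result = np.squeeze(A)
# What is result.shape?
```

(7, 6)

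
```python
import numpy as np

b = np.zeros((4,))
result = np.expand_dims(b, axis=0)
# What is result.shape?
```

(1, 4)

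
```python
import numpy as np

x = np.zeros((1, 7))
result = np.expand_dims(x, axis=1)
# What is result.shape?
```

(1, 1, 7)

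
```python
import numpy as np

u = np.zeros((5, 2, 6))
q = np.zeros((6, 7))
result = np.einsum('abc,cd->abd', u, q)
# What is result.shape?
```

(5, 2, 7)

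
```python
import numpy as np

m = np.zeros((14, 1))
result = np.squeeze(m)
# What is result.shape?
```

(14,)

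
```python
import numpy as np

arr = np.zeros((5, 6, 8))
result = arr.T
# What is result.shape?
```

(8, 6, 5)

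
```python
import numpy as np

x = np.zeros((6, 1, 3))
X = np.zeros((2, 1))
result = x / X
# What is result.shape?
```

(6, 2, 3)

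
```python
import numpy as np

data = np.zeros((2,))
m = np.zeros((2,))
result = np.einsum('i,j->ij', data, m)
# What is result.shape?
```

(2, 2)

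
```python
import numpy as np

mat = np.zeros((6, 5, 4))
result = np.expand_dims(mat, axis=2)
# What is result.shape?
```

(6, 5, 1, 4)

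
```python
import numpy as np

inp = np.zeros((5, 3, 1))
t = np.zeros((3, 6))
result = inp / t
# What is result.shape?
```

(5, 3, 6)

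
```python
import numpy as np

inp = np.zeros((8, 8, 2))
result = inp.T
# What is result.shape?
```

(2, 8, 8)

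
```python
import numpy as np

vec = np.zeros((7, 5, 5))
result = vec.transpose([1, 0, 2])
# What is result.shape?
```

(5, 7, 5)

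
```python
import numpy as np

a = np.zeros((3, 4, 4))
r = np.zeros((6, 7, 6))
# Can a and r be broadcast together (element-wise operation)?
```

No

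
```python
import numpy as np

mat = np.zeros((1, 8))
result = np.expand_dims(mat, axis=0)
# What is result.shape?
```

(1, 1, 8)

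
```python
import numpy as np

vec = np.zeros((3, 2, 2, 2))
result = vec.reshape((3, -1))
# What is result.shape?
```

(3, 8)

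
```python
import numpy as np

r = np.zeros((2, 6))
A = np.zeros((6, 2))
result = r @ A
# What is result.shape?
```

(2, 2)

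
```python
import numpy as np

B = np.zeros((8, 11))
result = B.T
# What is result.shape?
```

(11, 8)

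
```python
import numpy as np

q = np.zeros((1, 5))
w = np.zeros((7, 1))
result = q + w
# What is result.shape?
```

(7, 5)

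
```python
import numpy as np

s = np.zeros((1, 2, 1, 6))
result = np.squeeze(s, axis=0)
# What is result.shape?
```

(2, 1, 6)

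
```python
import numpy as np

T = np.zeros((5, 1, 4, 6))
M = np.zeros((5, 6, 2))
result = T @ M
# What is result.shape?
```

(5, 5, 4, 2)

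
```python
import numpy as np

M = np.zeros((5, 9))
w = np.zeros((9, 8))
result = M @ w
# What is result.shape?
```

(5, 8)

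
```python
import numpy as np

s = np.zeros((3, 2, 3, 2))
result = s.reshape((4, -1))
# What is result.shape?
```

(4, 9)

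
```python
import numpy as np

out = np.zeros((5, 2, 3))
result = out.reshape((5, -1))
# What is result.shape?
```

(5, 6)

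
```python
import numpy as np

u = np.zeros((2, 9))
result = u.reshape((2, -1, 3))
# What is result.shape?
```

(2, 3, 3)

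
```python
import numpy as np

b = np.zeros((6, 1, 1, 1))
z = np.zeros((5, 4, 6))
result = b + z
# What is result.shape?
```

(6, 5, 4, 6)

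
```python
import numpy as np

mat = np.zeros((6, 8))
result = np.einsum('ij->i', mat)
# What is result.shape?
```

(6,)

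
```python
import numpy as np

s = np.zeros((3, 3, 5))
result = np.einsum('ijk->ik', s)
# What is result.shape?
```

(3, 5)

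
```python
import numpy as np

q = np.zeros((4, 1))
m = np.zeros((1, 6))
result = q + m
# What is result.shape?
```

(4, 6)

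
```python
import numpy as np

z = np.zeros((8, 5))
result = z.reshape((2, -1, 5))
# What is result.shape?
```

(2, 4, 5)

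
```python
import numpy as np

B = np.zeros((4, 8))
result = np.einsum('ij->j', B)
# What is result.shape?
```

(8,)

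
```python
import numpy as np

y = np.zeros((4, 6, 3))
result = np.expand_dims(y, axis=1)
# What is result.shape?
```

(4, 1, 6, 3)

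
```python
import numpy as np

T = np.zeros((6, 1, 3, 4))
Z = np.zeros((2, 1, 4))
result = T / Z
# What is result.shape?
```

(6, 2, 3, 4)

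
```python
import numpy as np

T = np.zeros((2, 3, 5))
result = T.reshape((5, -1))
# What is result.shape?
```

(5, 6)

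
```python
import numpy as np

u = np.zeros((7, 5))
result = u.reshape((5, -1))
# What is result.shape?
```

(5, 7)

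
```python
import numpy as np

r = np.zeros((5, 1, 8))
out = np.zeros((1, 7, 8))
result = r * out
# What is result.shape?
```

(5, 7, 8)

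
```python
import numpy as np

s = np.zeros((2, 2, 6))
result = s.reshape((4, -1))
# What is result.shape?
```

(4, 6)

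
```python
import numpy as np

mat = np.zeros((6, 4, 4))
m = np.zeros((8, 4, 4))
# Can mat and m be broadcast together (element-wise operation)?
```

No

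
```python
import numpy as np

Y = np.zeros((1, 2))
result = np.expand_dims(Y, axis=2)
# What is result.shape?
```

(1, 2, 1)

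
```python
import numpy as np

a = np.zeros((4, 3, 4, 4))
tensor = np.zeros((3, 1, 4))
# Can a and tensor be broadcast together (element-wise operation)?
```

Yes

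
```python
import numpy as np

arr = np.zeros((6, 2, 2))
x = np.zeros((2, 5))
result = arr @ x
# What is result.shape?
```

(6, 2, 5)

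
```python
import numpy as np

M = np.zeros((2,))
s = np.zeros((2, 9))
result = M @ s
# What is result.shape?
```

(9,)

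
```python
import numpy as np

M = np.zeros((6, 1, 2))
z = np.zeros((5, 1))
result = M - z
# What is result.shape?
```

(6, 5, 2)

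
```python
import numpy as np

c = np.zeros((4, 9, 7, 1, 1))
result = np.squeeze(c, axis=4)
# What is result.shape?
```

(4, 9, 7, 1)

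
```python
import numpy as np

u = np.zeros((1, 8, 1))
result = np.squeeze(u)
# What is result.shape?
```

(8,)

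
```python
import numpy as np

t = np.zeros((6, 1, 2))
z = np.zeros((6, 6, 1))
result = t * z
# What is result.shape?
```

(6, 6, 2)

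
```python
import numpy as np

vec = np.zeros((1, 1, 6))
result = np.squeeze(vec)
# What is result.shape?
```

(6,)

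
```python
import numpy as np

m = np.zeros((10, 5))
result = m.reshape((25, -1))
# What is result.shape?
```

(25, 2)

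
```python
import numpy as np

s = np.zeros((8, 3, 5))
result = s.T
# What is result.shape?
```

(5, 3, 8)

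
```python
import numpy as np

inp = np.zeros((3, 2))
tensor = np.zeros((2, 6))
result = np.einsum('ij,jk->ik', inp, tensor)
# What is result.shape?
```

(3, 6)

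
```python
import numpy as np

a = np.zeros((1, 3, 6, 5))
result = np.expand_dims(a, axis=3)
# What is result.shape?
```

(1, 3, 6, 1, 5)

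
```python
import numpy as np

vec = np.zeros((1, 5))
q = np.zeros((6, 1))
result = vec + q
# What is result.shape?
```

(6, 5)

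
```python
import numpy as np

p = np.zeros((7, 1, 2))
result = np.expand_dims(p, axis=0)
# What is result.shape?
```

(1, 7, 1, 2)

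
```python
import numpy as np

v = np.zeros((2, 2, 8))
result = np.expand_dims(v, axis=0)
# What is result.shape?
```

(1, 2, 2, 8)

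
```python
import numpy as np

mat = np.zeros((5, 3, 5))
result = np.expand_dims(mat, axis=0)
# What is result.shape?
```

(1, 5, 3, 5)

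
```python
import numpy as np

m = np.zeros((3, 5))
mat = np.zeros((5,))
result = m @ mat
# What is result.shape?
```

(3,)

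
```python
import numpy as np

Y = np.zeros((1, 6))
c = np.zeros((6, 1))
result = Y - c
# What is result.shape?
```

(6, 6)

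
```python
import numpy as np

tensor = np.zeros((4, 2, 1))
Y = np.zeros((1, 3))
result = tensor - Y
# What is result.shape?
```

(4, 2, 3)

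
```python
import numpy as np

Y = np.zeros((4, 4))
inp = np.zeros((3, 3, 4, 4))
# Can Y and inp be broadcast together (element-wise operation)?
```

Yes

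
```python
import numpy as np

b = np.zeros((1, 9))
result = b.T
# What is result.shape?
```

(9, 1)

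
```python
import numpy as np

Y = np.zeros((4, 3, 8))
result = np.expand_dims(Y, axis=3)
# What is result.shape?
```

(4, 3, 8, 1)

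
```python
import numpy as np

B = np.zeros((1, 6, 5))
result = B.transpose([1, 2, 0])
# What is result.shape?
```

(6, 5, 1)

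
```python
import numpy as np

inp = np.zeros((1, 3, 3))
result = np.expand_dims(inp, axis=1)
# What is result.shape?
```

(1, 1, 3, 3)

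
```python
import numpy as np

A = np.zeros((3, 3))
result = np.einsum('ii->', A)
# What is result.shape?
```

()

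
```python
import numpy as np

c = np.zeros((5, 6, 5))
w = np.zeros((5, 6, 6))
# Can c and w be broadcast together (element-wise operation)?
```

No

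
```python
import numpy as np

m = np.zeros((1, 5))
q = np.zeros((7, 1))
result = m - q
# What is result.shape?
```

(7, 5)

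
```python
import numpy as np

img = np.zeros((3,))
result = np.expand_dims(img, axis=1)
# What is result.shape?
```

(3, 1)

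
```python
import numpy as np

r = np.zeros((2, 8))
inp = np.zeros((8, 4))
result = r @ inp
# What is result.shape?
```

(2, 4)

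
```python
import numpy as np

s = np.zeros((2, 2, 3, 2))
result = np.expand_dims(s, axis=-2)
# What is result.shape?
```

(2, 2, 3, 1, 2)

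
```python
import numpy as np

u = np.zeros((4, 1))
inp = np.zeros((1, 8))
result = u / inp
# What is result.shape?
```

(4, 8)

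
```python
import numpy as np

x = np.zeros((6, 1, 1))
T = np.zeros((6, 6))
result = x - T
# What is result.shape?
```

(6, 6, 6)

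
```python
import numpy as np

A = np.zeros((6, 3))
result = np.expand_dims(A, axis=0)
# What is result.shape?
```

(1, 6, 3)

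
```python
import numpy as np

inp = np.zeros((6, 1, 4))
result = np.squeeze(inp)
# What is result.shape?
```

(6, 4)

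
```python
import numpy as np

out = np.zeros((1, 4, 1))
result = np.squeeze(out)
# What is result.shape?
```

(4,)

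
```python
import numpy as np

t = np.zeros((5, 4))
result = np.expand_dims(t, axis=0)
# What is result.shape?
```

(1, 5, 4)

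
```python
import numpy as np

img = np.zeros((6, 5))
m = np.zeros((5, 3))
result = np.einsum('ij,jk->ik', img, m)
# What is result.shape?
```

(6, 3)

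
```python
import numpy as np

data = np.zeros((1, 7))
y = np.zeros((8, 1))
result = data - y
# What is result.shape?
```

(8, 7)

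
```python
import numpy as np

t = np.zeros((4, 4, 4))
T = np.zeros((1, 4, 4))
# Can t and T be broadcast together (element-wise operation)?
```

Yes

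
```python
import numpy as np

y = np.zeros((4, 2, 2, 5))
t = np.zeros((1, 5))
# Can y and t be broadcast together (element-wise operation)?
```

Yes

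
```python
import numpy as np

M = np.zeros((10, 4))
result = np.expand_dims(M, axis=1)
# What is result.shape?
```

(10, 1, 4)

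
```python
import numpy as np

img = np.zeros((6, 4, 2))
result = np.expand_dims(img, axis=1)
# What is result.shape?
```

(6, 1, 4, 2)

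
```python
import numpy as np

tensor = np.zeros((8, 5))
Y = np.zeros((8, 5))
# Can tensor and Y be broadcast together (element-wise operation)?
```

Yes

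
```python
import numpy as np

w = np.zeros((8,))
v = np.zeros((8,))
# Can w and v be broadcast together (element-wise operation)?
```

Yes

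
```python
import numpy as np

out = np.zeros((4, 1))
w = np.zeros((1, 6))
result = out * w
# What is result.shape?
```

(4, 6)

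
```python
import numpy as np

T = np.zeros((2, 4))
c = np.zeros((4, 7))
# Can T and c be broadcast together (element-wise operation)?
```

No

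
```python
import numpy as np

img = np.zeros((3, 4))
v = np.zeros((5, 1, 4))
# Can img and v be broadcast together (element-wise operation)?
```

Yes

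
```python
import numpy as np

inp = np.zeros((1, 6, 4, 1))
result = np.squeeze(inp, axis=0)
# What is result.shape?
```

(6, 4, 1)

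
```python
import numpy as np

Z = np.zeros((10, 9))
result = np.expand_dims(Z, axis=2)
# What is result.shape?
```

(10, 9, 1)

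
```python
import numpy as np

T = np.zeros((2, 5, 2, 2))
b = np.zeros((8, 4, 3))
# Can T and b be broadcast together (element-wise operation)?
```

No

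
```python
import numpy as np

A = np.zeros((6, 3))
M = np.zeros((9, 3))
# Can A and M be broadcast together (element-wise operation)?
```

No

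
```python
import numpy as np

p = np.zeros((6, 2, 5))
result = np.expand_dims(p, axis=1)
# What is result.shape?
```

(6, 1, 2, 5)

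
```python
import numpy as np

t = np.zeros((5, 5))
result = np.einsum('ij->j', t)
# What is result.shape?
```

(5,)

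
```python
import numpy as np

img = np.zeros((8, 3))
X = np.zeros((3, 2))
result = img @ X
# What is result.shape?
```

(8, 2)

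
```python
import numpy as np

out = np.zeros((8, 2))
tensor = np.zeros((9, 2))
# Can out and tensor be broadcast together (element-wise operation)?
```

No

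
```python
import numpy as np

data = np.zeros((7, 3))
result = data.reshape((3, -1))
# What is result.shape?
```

(3, 7)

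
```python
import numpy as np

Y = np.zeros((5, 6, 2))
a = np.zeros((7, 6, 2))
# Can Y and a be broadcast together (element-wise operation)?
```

No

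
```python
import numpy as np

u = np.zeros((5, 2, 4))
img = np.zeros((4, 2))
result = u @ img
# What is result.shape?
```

(5, 2, 2)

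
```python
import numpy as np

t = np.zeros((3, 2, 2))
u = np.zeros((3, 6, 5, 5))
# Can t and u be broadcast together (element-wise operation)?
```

No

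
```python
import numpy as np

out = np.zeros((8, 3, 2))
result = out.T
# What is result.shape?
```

(2, 3, 8)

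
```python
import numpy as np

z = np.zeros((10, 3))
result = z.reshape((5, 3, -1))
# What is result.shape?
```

(5, 3, 2)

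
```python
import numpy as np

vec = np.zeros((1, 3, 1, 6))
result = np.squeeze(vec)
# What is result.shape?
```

(3, 6)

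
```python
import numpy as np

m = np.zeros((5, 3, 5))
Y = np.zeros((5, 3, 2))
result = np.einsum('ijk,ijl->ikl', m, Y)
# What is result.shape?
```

(5, 5, 2)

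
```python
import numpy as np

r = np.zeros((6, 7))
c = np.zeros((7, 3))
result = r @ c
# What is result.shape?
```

(6, 3)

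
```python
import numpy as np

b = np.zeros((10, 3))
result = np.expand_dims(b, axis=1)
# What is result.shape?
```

(10, 1, 3)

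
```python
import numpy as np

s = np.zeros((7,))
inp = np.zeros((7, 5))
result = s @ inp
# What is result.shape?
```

(5,)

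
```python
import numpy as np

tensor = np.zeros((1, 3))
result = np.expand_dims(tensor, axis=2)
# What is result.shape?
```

(1, 3, 1)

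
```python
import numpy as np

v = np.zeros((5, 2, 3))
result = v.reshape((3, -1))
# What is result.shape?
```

(3, 10)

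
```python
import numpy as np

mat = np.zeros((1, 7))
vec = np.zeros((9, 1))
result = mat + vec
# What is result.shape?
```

(9, 7)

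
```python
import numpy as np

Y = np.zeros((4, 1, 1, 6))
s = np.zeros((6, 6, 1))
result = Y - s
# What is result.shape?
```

(4, 6, 6, 6)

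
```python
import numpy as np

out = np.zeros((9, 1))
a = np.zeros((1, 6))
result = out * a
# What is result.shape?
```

(9, 6)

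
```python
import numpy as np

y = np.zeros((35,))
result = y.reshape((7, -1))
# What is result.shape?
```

(7, 5)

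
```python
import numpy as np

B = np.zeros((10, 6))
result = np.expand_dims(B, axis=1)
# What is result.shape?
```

(10, 1, 6)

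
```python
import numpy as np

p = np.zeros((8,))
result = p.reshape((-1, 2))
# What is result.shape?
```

(4, 2)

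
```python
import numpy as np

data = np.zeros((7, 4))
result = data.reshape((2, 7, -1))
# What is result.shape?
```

(2, 7, 2)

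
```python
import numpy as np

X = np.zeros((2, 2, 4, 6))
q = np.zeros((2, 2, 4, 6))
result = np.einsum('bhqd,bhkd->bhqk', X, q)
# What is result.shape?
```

(2, 2, 4, 4)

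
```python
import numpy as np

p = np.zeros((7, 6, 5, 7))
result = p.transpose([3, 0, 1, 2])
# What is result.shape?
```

(7, 7, 6, 5)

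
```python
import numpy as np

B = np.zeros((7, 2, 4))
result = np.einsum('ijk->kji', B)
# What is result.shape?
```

(4, 2, 7)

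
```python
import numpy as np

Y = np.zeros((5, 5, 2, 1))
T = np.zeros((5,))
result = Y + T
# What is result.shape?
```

(5, 5, 2, 5)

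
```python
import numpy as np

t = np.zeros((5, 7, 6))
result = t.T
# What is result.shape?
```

(6, 7, 5)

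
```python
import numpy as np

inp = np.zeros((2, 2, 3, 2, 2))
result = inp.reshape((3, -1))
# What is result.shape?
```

(3, 16)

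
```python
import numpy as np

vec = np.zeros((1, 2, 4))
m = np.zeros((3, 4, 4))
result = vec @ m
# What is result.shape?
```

(3, 2, 4)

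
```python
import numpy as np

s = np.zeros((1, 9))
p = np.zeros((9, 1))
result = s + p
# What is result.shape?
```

(9, 9)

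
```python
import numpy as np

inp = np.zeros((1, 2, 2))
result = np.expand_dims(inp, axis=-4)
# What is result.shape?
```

(1, 1, 2, 2)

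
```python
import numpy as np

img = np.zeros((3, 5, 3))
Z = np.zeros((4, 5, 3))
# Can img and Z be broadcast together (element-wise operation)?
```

No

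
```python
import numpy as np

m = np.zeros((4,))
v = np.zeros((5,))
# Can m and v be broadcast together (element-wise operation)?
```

No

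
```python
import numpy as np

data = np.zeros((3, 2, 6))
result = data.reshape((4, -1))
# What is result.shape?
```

(4, 9)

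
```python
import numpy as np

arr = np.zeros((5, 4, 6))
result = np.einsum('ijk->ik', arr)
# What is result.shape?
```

(5, 6)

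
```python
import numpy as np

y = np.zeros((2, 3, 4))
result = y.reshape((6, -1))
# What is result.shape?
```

(6, 4)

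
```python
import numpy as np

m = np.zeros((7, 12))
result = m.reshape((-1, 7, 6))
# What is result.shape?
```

(2, 7, 6)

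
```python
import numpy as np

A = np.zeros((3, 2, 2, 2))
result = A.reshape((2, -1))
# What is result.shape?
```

(2, 12)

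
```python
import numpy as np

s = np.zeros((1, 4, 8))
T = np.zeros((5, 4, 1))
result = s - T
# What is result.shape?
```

(5, 4, 8)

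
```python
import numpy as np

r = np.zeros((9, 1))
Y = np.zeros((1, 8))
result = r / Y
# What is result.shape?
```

(9, 8)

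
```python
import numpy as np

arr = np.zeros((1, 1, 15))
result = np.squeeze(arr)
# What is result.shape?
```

(15,)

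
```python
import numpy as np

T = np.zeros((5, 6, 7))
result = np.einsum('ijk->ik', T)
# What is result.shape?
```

(5, 7)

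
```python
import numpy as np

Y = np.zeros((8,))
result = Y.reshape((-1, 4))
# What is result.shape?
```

(2, 4)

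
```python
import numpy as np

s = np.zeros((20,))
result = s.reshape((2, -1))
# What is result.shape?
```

(2, 10)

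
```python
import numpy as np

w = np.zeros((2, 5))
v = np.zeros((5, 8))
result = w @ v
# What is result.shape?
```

(2, 8)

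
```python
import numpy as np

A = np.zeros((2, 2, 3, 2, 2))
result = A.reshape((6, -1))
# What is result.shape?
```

(6, 8)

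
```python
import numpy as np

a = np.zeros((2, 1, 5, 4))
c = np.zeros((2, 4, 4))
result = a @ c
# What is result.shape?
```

(2, 2, 5, 4)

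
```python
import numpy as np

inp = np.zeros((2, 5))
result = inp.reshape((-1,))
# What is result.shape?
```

(10,)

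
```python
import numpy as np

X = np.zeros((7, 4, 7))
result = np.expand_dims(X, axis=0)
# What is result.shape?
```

(1, 7, 4, 7)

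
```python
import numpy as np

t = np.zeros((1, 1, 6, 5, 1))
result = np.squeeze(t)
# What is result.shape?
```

(6, 5)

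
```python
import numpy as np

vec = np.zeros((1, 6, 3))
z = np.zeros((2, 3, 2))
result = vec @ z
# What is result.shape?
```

(2, 6, 2)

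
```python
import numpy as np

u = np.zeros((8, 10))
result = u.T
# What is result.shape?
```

(10, 8)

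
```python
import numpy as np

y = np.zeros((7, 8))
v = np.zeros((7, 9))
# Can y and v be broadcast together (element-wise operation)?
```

No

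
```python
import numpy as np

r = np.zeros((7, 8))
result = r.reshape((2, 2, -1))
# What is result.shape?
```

(2, 2, 14)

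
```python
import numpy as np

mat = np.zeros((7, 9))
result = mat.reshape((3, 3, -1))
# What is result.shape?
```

(3, 3, 7)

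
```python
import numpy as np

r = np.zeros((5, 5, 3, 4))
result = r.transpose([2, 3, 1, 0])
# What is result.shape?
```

(3, 4, 5, 5)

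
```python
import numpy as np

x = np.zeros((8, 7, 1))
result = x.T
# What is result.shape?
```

(1, 7, 8)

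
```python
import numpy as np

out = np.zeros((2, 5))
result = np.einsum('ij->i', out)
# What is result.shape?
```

(2,)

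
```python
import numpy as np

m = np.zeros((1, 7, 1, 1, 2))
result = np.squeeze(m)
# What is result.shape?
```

(7, 2)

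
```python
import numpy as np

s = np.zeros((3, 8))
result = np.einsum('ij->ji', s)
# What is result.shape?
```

(8, 3)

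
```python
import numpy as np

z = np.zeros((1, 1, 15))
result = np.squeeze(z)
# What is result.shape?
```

(15,)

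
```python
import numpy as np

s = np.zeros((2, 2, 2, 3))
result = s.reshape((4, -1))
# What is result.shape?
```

(4, 6)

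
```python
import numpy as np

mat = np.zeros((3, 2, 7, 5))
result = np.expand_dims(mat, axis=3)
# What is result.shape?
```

(3, 2, 7, 1, 5)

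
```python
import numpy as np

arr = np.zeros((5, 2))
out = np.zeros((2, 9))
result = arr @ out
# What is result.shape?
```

(5, 9)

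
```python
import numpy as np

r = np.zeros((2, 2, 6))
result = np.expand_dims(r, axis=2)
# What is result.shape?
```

(2, 2, 1, 6)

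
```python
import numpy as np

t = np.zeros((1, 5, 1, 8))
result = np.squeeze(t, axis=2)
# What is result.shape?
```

(1, 5, 8)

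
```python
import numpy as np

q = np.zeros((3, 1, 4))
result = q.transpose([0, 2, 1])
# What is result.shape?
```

(3, 4, 1)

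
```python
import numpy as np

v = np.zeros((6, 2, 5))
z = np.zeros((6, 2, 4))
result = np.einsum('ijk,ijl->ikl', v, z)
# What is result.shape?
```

(6, 5, 4)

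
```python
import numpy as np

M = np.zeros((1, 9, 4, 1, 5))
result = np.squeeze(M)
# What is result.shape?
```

(9, 4, 5)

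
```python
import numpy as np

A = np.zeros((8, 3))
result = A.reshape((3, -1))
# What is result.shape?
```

(3, 8)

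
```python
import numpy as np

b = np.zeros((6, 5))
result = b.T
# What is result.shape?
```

(5, 6)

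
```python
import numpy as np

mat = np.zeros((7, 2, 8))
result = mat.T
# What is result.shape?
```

(8, 2, 7)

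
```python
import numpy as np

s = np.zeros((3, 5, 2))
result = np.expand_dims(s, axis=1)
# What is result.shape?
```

(3, 1, 5, 2)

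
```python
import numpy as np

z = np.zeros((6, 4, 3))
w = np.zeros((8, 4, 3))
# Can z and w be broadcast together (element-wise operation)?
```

No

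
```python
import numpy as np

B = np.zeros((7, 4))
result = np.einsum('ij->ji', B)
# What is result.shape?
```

(4, 7)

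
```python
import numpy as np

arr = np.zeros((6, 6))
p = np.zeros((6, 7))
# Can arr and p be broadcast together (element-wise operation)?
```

No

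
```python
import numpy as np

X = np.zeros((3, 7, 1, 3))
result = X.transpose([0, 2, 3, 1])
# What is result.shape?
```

(3, 1, 3, 7)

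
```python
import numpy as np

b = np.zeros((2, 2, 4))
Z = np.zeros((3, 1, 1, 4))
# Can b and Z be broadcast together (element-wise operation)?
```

Yes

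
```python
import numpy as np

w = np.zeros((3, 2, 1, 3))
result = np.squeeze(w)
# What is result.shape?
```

(3, 2, 3)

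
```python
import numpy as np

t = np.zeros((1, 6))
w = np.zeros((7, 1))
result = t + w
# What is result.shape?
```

(7, 6)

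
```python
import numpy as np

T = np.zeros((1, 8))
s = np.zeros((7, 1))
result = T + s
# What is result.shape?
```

(7, 8)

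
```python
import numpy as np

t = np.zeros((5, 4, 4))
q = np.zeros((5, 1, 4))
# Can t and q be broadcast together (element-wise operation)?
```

Yes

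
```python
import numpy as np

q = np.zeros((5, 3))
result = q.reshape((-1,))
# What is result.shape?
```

(15,)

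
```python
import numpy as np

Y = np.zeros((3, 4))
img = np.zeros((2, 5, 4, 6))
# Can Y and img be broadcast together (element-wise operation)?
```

No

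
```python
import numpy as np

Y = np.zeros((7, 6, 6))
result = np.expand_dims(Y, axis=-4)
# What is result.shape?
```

(1, 7, 6, 6)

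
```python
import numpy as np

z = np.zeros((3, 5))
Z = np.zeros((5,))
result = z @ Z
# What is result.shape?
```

(3,)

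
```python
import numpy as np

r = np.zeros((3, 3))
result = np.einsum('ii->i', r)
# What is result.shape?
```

(3,)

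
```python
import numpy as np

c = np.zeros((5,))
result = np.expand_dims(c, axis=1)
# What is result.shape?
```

(5, 1)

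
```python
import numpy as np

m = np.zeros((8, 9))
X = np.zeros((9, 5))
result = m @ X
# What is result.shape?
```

(8, 5)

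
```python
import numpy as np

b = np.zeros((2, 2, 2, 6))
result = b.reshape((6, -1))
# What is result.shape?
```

(6, 8)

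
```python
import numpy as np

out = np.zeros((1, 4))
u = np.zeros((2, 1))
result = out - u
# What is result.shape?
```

(2, 4)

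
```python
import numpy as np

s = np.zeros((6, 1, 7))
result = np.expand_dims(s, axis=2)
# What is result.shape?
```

(6, 1, 1, 7)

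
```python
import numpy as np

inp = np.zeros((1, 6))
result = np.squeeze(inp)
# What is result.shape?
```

(6,)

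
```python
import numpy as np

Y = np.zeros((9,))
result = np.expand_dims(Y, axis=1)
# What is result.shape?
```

(9, 1)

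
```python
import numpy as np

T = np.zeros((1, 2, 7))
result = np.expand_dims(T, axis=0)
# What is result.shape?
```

(1, 1, 2, 7)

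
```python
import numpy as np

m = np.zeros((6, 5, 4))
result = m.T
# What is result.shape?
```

(4, 5, 6)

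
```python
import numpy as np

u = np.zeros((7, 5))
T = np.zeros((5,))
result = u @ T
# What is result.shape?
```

(7,)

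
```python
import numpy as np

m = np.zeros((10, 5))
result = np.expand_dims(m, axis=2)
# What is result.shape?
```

(10, 5, 1)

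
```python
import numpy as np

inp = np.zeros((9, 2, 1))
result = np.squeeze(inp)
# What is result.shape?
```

(9, 2)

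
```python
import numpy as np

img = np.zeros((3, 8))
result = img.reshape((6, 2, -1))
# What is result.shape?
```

(6, 2, 2)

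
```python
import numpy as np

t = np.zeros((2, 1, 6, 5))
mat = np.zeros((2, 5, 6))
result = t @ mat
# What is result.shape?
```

(2, 2, 6, 6)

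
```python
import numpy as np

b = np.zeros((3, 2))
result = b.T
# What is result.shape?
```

(2, 3)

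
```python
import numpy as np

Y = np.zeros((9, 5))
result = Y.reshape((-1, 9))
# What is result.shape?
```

(5, 9)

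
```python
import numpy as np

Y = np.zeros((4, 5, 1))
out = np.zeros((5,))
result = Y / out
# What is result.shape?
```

(4, 5, 5)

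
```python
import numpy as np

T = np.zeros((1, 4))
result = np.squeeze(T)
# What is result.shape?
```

(4,)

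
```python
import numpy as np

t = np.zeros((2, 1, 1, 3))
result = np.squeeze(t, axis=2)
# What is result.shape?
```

(2, 1, 3)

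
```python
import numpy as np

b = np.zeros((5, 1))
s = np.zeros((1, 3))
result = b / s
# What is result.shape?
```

(5, 3)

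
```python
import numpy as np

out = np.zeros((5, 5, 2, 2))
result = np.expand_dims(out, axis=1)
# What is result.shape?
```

(5, 1, 5, 2, 2)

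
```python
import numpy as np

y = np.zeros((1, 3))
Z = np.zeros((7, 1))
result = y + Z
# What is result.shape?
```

(7, 3)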